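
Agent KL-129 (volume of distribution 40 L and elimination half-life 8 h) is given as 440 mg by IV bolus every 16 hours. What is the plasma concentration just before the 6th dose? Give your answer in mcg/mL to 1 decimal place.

3.7 mcg/mL

f = (1/2)^(τ/t½) = (1/2)^(16/8) ≈ 0.2500.
C₀ = D/Vd = 440/40 ≈ 11.000 mcg/mL.
Before the 6th dose, 5 doses have been given. Superposition: Cmin = C₀·(f + f² + … + f^5).
≈ 11.000 × (0.2500 + 0.0625 + 0.0156 + 0.0039 + 0.0010) ≈ 11.000 × 0.3330 ≈ 3.663 mcg/mL.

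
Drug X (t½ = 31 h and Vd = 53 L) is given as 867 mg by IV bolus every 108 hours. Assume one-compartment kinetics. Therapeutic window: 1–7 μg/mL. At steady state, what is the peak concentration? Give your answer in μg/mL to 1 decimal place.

18.0 μg/mL

Over one 108-h interval, 108/31 ≈ 3.4839 half-lives elapse, leaving f ≈ 0.0894 of each dose.
At steady state, accumulation factor R = 1/(1 − e^(−kτ)) ≈ 1.0982.
Each bolus raises the concentration by D/Vd = 867/53 ≈ 16.358 μg/mL.
Cmax,ss = C₀/(1 − f) ≈ 16.358/0.9106 ≈ 17.964 μg/mL.
Peak 18.0 μg/mL vs MTC 7 μg/mL: exceeds toxic threshold.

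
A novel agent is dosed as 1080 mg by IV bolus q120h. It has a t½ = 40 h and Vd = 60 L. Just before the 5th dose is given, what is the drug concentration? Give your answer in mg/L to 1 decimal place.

f = (1/2)^(τ/t½) = (1/2)^(120/40) ≈ 0.1250.
C₀ = D/Vd = 1080/60 ≈ 18.000 mg/L.
Before the 5th dose, 4 doses have been given. Superposition: Cmin = C₀·(f + f² + … + f^4).
≈ 18.000 × (0.1250 + 0.0156 + 0.0020 + 0.0002) ≈ 18.000 × 0.1428 ≈ 2.570 mg/L.

2.6 mg/L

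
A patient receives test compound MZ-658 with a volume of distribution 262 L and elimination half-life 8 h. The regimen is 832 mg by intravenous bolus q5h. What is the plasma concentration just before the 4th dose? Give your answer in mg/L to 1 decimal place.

f = (1/2)^(τ/t½) = (1/2)^(5/8) ≈ 0.6484.
C₀ = D/Vd = 832/262 ≈ 3.176 mg/L.
Before the 4th dose, 3 doses have been given. Superposition: Cmin = C₀·(f + f² + … + f^3).
≈ 3.176 × (0.6484 + 0.4204 + 0.2726) ≈ 3.176 × 1.3414 ≈ 4.260 mg/L.

4.3 mg/L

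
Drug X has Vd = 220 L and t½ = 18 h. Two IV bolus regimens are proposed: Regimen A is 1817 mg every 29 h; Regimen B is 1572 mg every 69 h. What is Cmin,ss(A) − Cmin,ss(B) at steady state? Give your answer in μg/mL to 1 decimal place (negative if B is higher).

Regimen A: f = (1/2)^(29/18) ≈ 0.3273; Cmin,ss = (1817/220)·f/(1−f) ≈ 4.018 μg/mL.
Regimen B: f = (1/2)^(69/18) ≈ 0.0702; Cmin,ss = (1572/220)·f/(1−f) ≈ 0.539 μg/mL.
Difference ≈ 4.018 − 0.539 ≈ 3.479 μg/mL.

3.5 μg/mL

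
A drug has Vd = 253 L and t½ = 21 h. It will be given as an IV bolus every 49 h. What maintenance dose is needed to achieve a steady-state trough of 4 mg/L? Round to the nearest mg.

τ/t½ = 49/21 ≈ 2.3333, so f = (1/2)^(49/21) ≈ 0.198425.
Cmin,ss = (D/Vd)·f/(1−f), so D = Cmin,ss·Vd·(1−f)/f.
D = 4 × 253 × (1−f)/f ≈ 4 × 253 × 4.03969 ≈ 4088.17 mg.

4088 mg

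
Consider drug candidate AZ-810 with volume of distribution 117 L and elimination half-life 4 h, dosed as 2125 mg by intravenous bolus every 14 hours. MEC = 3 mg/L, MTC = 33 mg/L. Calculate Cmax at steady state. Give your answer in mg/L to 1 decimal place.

τ/t½ = 14/4 ≈ 3.5, so fraction remaining f = (1/2)^(14/4) ≈ 0.0884.
At steady state, accumulation factor R = 1/(1 − e^(−kτ)) ≈ 1.0970.
Each bolus raises the concentration by D/Vd = 2125/117 ≈ 18.162 mg/L.
Cmax,ss = C₀/(1 − f) ≈ 18.162/0.9116 ≈ 19.923 mg/L.
Peak 19.9 mg/L vs MTC 33 mg/L: below toxic threshold.

19.9 mg/L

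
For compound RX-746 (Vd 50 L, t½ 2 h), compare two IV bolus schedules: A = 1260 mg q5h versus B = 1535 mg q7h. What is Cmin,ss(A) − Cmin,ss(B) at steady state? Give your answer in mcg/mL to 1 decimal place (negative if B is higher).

Regimen A: f = (1/2)^(5/2) ≈ 0.1768; Cmin,ss = (1260/50)·f/(1−f) ≈ 5.412 mcg/mL.
Regimen B: f = (1/2)^(7/2) ≈ 0.0884; Cmin,ss = (1535/50)·f/(1−f) ≈ 2.977 mcg/mL.
Difference ≈ 5.412 − 2.977 ≈ 2.435 mcg/mL.

2.4 mcg/mL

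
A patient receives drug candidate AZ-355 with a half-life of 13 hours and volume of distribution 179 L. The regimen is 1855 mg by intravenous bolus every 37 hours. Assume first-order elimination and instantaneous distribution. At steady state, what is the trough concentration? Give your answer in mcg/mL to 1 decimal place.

k = ln2/t½ = ln2/13 ≈ 0.053319 h⁻¹; fraction remaining f = e^(−kτ) = e^(−0.053319×37) ≈ 0.1391.
At steady state, accumulation factor R = 1/(1 − e^(−kτ)) ≈ 1.1616.
Each bolus raises the concentration by D/Vd = 1855/179 ≈ 10.363 mcg/mL.
Cmax,ss = C₀/(1 − f) ≈ 10.363/0.8609 ≈ 12.037 mcg/mL.
Steady-state trough Cmin,ss = Cmax,ss·f ≈ 12.037 × 0.1391 ≈ 1.674 mcg/mL.

1.7 mcg/mL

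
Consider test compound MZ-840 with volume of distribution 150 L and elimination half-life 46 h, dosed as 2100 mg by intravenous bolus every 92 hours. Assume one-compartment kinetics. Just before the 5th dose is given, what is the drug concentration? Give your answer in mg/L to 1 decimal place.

4.6 mg/L

f = (1/2)^(τ/t½) = (1/2)^(92/46) ≈ 0.2500.
C₀ = D/Vd = 2100/150 ≈ 14.000 mg/L.
Before the 5th dose, 4 doses have been given. Superposition: Cmin = C₀·(f + f² + … + f^4).
≈ 14.000 × (0.2500 + 0.0625 + 0.0156 + 0.0039) ≈ 14.000 × 0.3320 ≈ 4.648 mg/L.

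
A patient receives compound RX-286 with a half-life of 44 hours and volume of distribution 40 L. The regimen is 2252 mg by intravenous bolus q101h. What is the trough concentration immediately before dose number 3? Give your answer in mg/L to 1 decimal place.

f = (1/2)^(τ/t½) = (1/2)^(101/44) ≈ 0.2037.
C₀ = D/Vd = 2252/40 ≈ 56.300 mg/L.
Before the 3rd dose, 2 doses have been given. Superposition: Cmin = C₀·(f + f²).
≈ 56.300 × (0.2037 + 0.0415) ≈ 56.300 × 0.2452 ≈ 13.805 mg/L.

13.8 mg/L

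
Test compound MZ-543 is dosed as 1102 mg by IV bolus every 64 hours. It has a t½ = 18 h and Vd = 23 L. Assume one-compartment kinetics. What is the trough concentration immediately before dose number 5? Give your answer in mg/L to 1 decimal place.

4.5 mg/L

f = (1/2)^(τ/t½) = (1/2)^(64/18) ≈ 0.0850.
C₀ = D/Vd = 1102/23 ≈ 47.913 mg/L.
Before the 5th dose, 4 doses have been given. Superposition: Cmin = C₀·(f + f² + … + f^4).
≈ 47.913 × (0.0850 + 0.0072 + 0.0006 + 0.0001) ≈ 47.913 × 0.0929 ≈ 4.451 mg/L.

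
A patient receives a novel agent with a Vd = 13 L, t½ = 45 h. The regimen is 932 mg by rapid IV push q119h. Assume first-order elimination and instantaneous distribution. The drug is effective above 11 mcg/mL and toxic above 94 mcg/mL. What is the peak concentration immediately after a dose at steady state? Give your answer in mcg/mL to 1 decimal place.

85.3 mcg/mL

Over one 119-h interval, 119/45 ≈ 2.6444 half-lives elapse, leaving f ≈ 0.1599 of each dose.
At steady state, accumulation factor R = 1/(1 − e^(−kτ)) ≈ 1.1903.
Each bolus raises the concentration by D/Vd = 932/13 ≈ 71.692 mcg/mL.
Steady-state peak Cmax,ss = C₀·R ≈ 71.692 × 1.1903 ≈ 85.335 mcg/mL.
Peak 85.3 mcg/mL vs MTC 94 mcg/mL: below toxic threshold.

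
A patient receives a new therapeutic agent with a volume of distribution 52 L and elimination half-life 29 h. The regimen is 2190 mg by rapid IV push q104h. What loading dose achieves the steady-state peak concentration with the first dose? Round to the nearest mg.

2389 mg

f = (1/2)^(104/29) ≈ 0.083261; accumulation ratio R = 1/(1−f) ≈ 1.09082.
Loading dose to hit Cmax,ss on first dose: D_load = D_maint·R ≈ 2190 × 1.09082 ≈ 2388.90 mg.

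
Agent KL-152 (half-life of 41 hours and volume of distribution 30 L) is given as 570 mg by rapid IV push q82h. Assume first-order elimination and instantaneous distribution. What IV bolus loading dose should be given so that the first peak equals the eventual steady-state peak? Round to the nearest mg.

f = (1/2)^(82/41) ≈ 0.250000; accumulation ratio R = 1/(1−f) ≈ 1.33333.
Loading dose to hit Cmax,ss on first dose: D_load = D_maint·R ≈ 570 × 1.33333 ≈ 760.00 mg.

760 mg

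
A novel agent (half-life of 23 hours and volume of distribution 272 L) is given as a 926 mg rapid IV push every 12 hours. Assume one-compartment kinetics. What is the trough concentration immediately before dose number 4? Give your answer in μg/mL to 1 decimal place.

f = (1/2)^(τ/t½) = (1/2)^(12/23) ≈ 0.6965.
C₀ = D/Vd = 926/272 ≈ 3.404 μg/mL.
Before the 4th dose, 3 doses have been given. Superposition: Cmin = C₀·(f + f² + … + f^3).
≈ 3.404 × (0.6965 + 0.4851 + 0.3379) ≈ 3.404 × 1.5195 ≈ 5.172 μg/mL.

5.2 μg/mL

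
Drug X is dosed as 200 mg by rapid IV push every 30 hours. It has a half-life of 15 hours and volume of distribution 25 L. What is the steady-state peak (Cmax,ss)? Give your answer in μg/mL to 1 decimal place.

10.7 μg/mL

τ = 30 h = 2 half-lives, so f = (1/2)^2 = 0.25.
At steady state, R = 1/(1 − 0.25) = 4/3.
Single-dose peak C₀ = D/Vd = 200/25 = 8 μg/mL.
Steady-state peak Cmax,ss = C₀·R = 8 × 4/3 ≈ 10.667 μg/mL.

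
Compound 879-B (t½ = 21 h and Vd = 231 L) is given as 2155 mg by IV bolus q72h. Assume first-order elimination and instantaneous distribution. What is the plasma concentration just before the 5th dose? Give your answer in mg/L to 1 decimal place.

f = (1/2)^(τ/t½) = (1/2)^(72/21) ≈ 0.0929.
C₀ = D/Vd = 2155/231 ≈ 9.329 mg/L.
Before the 5th dose, 4 doses have been given. Superposition: Cmin = C₀·(f + f² + … + f^4).
≈ 9.329 × (0.0929 + 0.0086 + 0.0008 + 0.0001) ≈ 9.329 × 0.1024 ≈ 0.955 mg/L.

1.0 mg/L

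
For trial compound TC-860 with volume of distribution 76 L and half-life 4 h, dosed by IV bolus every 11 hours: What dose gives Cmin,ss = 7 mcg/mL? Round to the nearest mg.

τ/t½ = 11/4 ≈ 2.75, so f = (1/2)^(11/4) ≈ 0.148651.
Cmin,ss = (D/Vd)·f/(1−f), so D = Cmin,ss·Vd·(1−f)/f.
D = 7 × 76 × (1−f)/f ≈ 7 × 76 × 5.72717 ≈ 3046.85 mg.

3047 mg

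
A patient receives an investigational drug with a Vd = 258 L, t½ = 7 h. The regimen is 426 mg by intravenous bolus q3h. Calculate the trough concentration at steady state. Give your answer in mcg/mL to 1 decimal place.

τ/t½ = 3/7 ≈ 0.42857, so fraction remaining f = (1/2)^(3/7) ≈ 0.7430.
At steady state, accumulation factor R = 1/(1 − e^(−kτ)) ≈ 3.8911.
Single-dose peak C₀ = D/Vd = 426/258 ≈ 1.651 mcg/mL.
Cmax,ss = C₀/(1 − f) ≈ 1.651/0.2570 ≈ 6.424 mcg/mL.
One interval later, Cmin,ss = Cmax,ss·e^(−kτ) ≈ 6.424 × 0.7430 ≈ 4.773 mcg/mL.

4.8 mcg/mL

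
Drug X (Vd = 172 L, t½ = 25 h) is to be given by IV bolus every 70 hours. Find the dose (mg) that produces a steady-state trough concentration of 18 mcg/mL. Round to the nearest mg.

τ/t½ = 70/25 ≈ 2.8, so f = (1/2)^(70/25) ≈ 0.143587.
Cmin,ss = (D/Vd)·f/(1−f), so D = Cmin,ss·Vd·(1−f)/f.
D = 18 × 172 × (1−f)/f ≈ 18 × 172 × 5.96442 ≈ 18465.84 mg.

18466 mg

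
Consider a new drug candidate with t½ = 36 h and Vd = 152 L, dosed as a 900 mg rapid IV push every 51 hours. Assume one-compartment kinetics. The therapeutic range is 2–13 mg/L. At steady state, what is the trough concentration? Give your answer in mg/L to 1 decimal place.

k = ln2/t½ = ln2/36 ≈ 0.019254 h⁻¹; fraction remaining f = e^(−kτ) = e^(−0.019254×51) ≈ 0.3746.
At steady state, accumulation factor R = 1/(1 − e^(−kτ)) ≈ 1.5990.
Single-dose peak C₀ = D/Vd = 900/152 ≈ 5.921 mg/L.
Steady-state peak Cmax,ss = C₀·R ≈ 5.921 × 1.5990 ≈ 9.468 mg/L.
Steady-state trough Cmin,ss = Cmax,ss·f ≈ 9.468 × 0.3746 ≈ 3.547 mg/L.
Trough 3.5 mg/L vs MEC 2 mg/L: adequate.

3.5 mg/L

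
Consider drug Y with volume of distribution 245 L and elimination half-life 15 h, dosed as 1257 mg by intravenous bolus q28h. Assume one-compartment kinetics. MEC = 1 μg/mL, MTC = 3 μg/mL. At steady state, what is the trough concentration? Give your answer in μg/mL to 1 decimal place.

τ/t½ = 28/15 ≈ 1.8667, so fraction remaining f = (1/2)^(28/15) ≈ 0.2742.
Single-dose peak C₀ = D/Vd = 1257/245 ≈ 5.131 μg/mL.
Steady-state trough Cmin,ss = C₀·f/(1−f) ≈ 5.131 × 0.2742/0.7258 ≈ 1.938 μg/mL.
Trough 1.9 μg/mL vs MEC 1 μg/mL: adequate.

1.9 μg/mL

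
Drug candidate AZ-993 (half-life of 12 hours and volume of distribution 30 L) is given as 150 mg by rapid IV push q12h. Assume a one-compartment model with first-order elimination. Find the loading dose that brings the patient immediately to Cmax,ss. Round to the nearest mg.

f = (1/2)^(12/12) ≈ 0.500000; accumulation ratio R = 1/(1−f) ≈ 2.00000.
Loading dose to hit Cmax,ss on first dose: D_load = D_maint·R ≈ 150 × 2.00000 ≈ 300.00 mg.

300 mg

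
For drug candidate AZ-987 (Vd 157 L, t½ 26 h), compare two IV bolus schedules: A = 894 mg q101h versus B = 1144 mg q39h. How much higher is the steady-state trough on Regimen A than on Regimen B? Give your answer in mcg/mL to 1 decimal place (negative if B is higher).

-3.6 mcg/mL

Regimen A: f = (1/2)^(101/26) ≈ 0.0677; Cmin,ss = (894/157)·f/(1−f) ≈ 0.413 mcg/mL.
Regimen B: f = (1/2)^(39/26) ≈ 0.3536; Cmin,ss = (1144/157)·f/(1−f) ≈ 3.986 mcg/mL.
Difference ≈ 0.413 − 3.986 ≈ -3.573 mcg/mL.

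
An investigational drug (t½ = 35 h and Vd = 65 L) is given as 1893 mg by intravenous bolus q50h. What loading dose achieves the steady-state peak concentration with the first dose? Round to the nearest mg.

3012 mg

f = (1/2)^(50/35) ≈ 0.371499; accumulation ratio R = 1/(1−f) ≈ 1.59109.
Loading dose to hit Cmax,ss on first dose: D_load = D_maint·R ≈ 1893 × 1.59109 ≈ 3011.93 mg.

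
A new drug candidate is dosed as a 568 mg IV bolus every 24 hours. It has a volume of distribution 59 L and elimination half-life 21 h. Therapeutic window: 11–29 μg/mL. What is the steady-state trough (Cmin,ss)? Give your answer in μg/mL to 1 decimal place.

τ/t½ = 24/21 ≈ 1.1429, so fraction remaining f = (1/2)^(24/21) ≈ 0.4529.
Accumulation ratio R = 1/(1 − f) ≈ 1/0.5471 ≈ 1.8278.
Each bolus raises the concentration by D/Vd = 568/59 ≈ 9.627 μg/mL.
Cmax,ss = C₀/(1 − f) ≈ 9.627/0.5471 ≈ 17.596 μg/mL.
Steady-state trough Cmin,ss = Cmax,ss·f ≈ 17.596 × 0.4529 ≈ 7.969 μg/mL.
Trough 8.0 μg/mL vs MEC 11 μg/mL: subtherapeutic.

8.0 μg/mL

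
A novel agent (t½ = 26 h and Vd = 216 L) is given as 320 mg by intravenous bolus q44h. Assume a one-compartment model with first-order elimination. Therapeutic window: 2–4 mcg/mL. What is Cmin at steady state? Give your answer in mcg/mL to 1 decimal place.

k = ln2/t½ = ln2/26 ≈ 0.026660 h⁻¹; fraction remaining f = e^(−kτ) = e^(−0.026660×44) ≈ 0.3094.
Each bolus raises the concentration by D/Vd = 320/216 ≈ 1.481 mcg/mL.
Steady-state trough Cmin,ss = C₀·f/(1−f) ≈ 1.481 × 0.3094/0.6906 ≈ 0.664 mcg/mL.
Trough 0.7 mcg/mL vs MEC 2 mcg/mL: subtherapeutic.

0.7 mcg/mL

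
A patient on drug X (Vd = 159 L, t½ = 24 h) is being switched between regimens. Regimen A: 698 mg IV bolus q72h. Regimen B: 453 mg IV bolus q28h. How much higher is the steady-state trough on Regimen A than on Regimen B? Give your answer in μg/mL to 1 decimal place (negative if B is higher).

Regimen A: f = (1/2)^(72/24) ≈ 0.1250; Cmin,ss = (698/159)·f/(1−f) ≈ 0.627 μg/mL.
Regimen B: f = (1/2)^(28/24) ≈ 0.4454; Cmin,ss = (453/159)·f/(1−f) ≈ 2.288 μg/mL.
Difference ≈ 0.627 − 2.288 ≈ -1.661 μg/mL.

-1.7 μg/mL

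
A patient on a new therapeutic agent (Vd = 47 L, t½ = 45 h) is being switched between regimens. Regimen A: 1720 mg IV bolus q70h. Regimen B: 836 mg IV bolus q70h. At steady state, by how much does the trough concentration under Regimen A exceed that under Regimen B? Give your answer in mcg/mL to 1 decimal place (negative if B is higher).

9.7 mcg/mL

Regimen A: f = (1/2)^(70/45) ≈ 0.3402; Cmin,ss = (1720/47)·f/(1−f) ≈ 18.869 mcg/mL.
Regimen B: f = (1/2)^(70/45) ≈ 0.3402; Cmin,ss = (836/47)·f/(1−f) ≈ 9.171 mcg/mL.
Difference ≈ 18.869 − 9.171 ≈ 9.698 mcg/mL.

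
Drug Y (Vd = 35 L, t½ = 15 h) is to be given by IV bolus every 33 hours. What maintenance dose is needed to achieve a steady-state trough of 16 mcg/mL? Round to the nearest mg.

2013 mg

τ/t½ = 33/15 ≈ 2.2, so f = (1/2)^(33/15) ≈ 0.217638.
Cmin,ss = (D/Vd)·f/(1−f), so D = Cmin,ss·Vd·(1−f)/f.
D = 16 × 35 × (1−f)/f ≈ 16 × 35 × 3.59479 ≈ 2013.08 mg.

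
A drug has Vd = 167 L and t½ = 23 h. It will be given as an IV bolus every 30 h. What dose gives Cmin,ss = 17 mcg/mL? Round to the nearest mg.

4173 mg

τ/t½ = 30/23 ≈ 1.3043, so f = (1/2)^(30/23) ≈ 0.404904.
Cmin,ss = (D/Vd)·f/(1−f), so D = Cmin,ss·Vd·(1−f)/f.
D = 17 × 167 × (1−f)/f ≈ 17 × 167 × 1.46972 ≈ 4172.54 mg.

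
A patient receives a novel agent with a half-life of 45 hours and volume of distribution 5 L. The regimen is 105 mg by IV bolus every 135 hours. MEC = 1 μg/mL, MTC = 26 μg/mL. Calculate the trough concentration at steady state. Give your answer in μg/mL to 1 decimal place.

3.0 μg/mL

τ = 135 h = 3 half-lives, so f = (1/2)^3 = 0.125.
Accumulation ratio R = 1/(1 − f) = 1/0.875 = 8/7.
Single-dose peak C₀ = D/Vd = 105/5 = 21 μg/mL.
Steady-state peak Cmax,ss = C₀·R = 21 × 8/7 ≈ 24.000 μg/mL.
Steady-state trough Cmin,ss = Cmax,ss·f ≈ 24.000 × 0.125 ≈ 3.000 μg/mL.
Trough 3.0 μg/mL vs MEC 1 μg/mL: adequate.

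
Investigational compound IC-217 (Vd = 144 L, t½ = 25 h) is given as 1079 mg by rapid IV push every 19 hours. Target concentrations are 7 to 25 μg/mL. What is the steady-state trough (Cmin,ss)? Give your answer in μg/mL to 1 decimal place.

10.8 μg/mL

Over one 19-h interval, 19/25 ≈ 0.76 half-lives elapse, leaving f ≈ 0.5905 of each dose.
At steady state, accumulation factor R = 1/(1 − e^(−kτ)) ≈ 2.4420.
Single-dose peak C₀ = D/Vd = 1079/144 ≈ 7.493 μg/mL.
Steady-state peak Cmax,ss = C₀·R ≈ 7.493 × 2.4420 ≈ 18.298 μg/mL.
Steady-state trough Cmin,ss = Cmax,ss·f ≈ 18.298 × 0.5905 ≈ 10.805 μg/mL.
Trough 10.8 μg/mL vs MEC 7 μg/mL: adequate.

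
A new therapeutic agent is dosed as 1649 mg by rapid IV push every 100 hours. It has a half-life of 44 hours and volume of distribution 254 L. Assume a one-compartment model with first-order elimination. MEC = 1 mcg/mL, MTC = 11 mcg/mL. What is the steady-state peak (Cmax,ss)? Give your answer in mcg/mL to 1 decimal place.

Over one 100-h interval, 100/44 ≈ 2.2727 half-lives elapse, leaving f ≈ 0.2069 of each dose.
At steady state, accumulation factor R = 1/(1 − e^(−kτ)) ≈ 1.2609.
Each bolus raises the concentration by D/Vd = 1649/254 ≈ 6.492 mcg/mL.
Steady-state peak Cmax,ss = C₀·R ≈ 6.492 × 1.2609 ≈ 8.186 mcg/mL.
Peak 8.2 mcg/mL vs MTC 11 mcg/mL: below toxic threshold.

8.2 mcg/mL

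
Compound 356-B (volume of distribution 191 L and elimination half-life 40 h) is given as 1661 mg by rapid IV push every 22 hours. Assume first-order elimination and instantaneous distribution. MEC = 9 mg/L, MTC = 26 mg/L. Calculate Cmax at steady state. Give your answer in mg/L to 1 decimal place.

27.4 mg/L

Over one 22-h interval, 22/40 ≈ 0.55 half-lives elapse, leaving f ≈ 0.6830 of each dose.
At steady state, accumulation factor R = 1/(1 − e^(−kτ)) ≈ 3.1546.
Each bolus raises the concentration by D/Vd = 1661/191 ≈ 8.696 mg/L.
Steady-state peak Cmax,ss = C₀·R ≈ 8.696 × 3.1546 ≈ 27.432 mg/L.
Peak 27.4 mg/L vs MTC 26 mg/L: exceeds toxic threshold.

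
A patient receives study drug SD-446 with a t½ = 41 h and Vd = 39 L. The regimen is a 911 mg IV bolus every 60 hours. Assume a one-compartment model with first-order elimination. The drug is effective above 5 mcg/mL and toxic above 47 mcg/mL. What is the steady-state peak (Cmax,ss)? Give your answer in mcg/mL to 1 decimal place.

36.6 mcg/mL

k = ln2/t½ = ln2/41 ≈ 0.016906 h⁻¹; fraction remaining f = e^(−kτ) = e^(−0.016906×60) ≈ 0.3626.
At steady state, accumulation factor R = 1/(1 − e^(−kτ)) ≈ 1.5689.
Single-dose peak C₀ = D/Vd = 911/39 ≈ 23.359 mcg/mL.
Steady-state peak Cmax,ss = C₀·R ≈ 23.359 × 1.5689 ≈ 36.648 mcg/mL.
Peak 36.6 mcg/mL vs MTC 47 mcg/mL: below toxic threshold.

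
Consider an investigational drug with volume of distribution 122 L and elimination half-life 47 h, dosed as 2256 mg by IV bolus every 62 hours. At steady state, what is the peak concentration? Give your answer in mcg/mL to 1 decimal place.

30.9 mcg/mL

k = ln2/t½ = ln2/47 ≈ 0.014748 h⁻¹; fraction remaining f = e^(−kτ) = e^(−0.014748×62) ≈ 0.4008.
Accumulation ratio R = 1/(1 − f) ≈ 1/0.5992 ≈ 1.6689.
Each bolus raises the concentration by D/Vd = 2256/122 ≈ 18.492 mcg/mL.
Steady-state peak Cmax,ss = C₀·R ≈ 18.492 × 1.6689 ≈ 30.861 mcg/mL.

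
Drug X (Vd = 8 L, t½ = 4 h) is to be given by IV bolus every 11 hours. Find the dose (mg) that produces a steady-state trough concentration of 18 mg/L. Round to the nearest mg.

τ/t½ = 11/4 ≈ 2.75, so f = (1/2)^(11/4) ≈ 0.148651.
Cmin,ss = (D/Vd)·f/(1−f), so D = Cmin,ss·Vd·(1−f)/f.
D = 18 × 8 × (1−f)/f ≈ 18 × 8 × 5.72717 ≈ 824.71 mg.

825 mg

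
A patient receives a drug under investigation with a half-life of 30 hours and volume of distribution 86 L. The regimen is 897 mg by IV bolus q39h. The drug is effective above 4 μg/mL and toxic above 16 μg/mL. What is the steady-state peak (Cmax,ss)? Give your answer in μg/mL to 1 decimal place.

Over one 39-h interval, 39/30 ≈ 1.3 half-lives elapse, leaving f ≈ 0.4061 of each dose.
Accumulation ratio R = 1/(1 − f) ≈ 1/0.5939 ≈ 1.6838.
Each bolus raises the concentration by D/Vd = 897/86 ≈ 10.430 μg/mL.
Steady-state peak Cmax,ss = C₀·R ≈ 10.430 × 1.6838 ≈ 17.562 μg/mL.
Peak 17.6 μg/mL vs MTC 16 μg/mL: exceeds toxic threshold.

17.6 μg/mL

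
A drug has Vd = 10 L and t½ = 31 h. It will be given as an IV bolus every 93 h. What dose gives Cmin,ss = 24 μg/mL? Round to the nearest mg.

1680 mg

τ/t½ = 93/31 ≈ 3, so f = (1/2)^(93/31) ≈ 0.125000.
Cmin,ss = (D/Vd)·f/(1−f), so D = Cmin,ss·Vd·(1−f)/f.
D = 24 × 10 × (1−f)/f ≈ 24 × 10 × 7.00000 ≈ 1680.00 mg.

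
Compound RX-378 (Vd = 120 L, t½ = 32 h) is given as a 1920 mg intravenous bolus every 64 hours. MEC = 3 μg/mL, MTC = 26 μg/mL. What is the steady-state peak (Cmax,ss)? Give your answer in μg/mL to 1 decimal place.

The dosing interval is 2 half-lives, so f = 2^(−2) = 0.25.
Accumulation ratio R = 1/(1 − f) = 1/0.75 = 4/3.
Single-dose peak C₀ = D/Vd = 1920/120 = 16 μg/mL.
Steady-state peak Cmax,ss = C₀·R = 16 × 4/3 ≈ 21.333 μg/mL.
Peak 21.3 μg/mL vs MTC 26 μg/mL: below toxic threshold.

21.3 μg/mL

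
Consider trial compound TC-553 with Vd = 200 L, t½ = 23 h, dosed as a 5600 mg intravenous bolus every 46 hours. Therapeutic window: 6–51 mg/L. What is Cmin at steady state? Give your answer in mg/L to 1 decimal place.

τ = 46 h = 2 half-lives, so f = (1/2)^2 = 0.25.
At steady state, R = 1/(1 − 0.25) = 4/3.
Single-dose peak C₀ = D/Vd = 5600/200 = 28 mg/L.
Steady-state peak Cmax,ss = C₀·R = 28 × 4/3 ≈ 37.333 mg/L.
Steady-state trough Cmin,ss = Cmax,ss·f ≈ 37.333 × 0.25 ≈ 9.333 mg/L.
Trough 9.3 mg/L vs MEC 6 mg/L: adequate.

9.3 mg/L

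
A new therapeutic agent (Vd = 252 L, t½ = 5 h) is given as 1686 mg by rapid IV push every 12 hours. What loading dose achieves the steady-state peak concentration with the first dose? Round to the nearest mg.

f = (1/2)^(12/5) ≈ 0.189465; accumulation ratio R = 1/(1−f) ≈ 1.23375.
Loading dose to hit Cmax,ss on first dose: D_load = D_maint·R ≈ 1686 × 1.23375 ≈ 2080.10 mg.

2080 mg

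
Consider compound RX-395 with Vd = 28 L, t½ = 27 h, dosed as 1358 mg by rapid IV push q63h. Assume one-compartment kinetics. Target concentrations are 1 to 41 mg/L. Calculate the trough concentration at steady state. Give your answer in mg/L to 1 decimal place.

12.0 mg/L

Over one 63-h interval, 63/27 ≈ 2.3333 half-lives elapse, leaving f ≈ 0.1984 of each dose.
At steady state, accumulation factor R = 1/(1 − e^(−kτ)) ≈ 1.2475.
Single-dose peak C₀ = D/Vd = 1358/28 ≈ 48.500 mg/L.
Steady-state peak Cmax,ss = C₀·R ≈ 48.500 × 1.2475 ≈ 60.504 mg/L.
One interval later, Cmin,ss = Cmax,ss·e^(−kτ) ≈ 60.504 × 0.1984 ≈ 12.004 mg/L.
Trough 12.0 mg/L vs MEC 1 mg/L: adequate.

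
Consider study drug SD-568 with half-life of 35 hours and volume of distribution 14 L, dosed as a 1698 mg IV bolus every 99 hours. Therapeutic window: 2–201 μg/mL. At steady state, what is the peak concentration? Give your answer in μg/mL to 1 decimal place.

τ/t½ = 99/35 ≈ 2.8286, so fraction remaining f = (1/2)^(99/35) ≈ 0.1408.
At steady state, accumulation factor R = 1/(1 − e^(−kτ)) ≈ 1.1639.
Each bolus raises the concentration by D/Vd = 1698/14 ≈ 121.286 μg/mL.
Cmax,ss = C₀/(1 − f) ≈ 121.286/0.8592 ≈ 141.162 μg/mL.
Peak 141.2 μg/mL vs MTC 201 μg/mL: below toxic threshold.

141.2 μg/mL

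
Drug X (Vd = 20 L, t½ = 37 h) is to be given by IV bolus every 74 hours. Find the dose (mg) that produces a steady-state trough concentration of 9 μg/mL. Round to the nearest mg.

τ/t½ = 74/37 ≈ 2, so f = (1/2)^(74/37) ≈ 0.250000.
Cmin,ss = (D/Vd)·f/(1−f), so D = Cmin,ss·Vd·(1−f)/f.
D = 9 × 20 × (1−f)/f ≈ 9 × 20 × 3.00000 ≈ 540.00 mg.

540 mg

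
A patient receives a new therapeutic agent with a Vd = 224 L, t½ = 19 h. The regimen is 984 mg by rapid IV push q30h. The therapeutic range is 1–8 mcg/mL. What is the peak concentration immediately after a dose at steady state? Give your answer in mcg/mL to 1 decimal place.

6.6 mcg/mL

Over one 30-h interval, 30/19 ≈ 1.5789 half-lives elapse, leaving f ≈ 0.3347 of each dose.
Accumulation ratio R = 1/(1 − f) ≈ 1/0.6653 ≈ 1.5031.
Each bolus raises the concentration by D/Vd = 984/224 ≈ 4.393 mcg/mL.
Steady-state peak Cmax,ss = C₀·R ≈ 4.393 × 1.5031 ≈ 6.603 mcg/mL.
Peak 6.6 mcg/mL vs MTC 8 mcg/mL: below toxic threshold.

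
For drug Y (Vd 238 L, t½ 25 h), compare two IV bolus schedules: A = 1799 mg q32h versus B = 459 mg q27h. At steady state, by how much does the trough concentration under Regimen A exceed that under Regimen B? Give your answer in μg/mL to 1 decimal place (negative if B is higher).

Regimen A: f = (1/2)^(32/25) ≈ 0.4118; Cmin,ss = (1799/238)·f/(1−f) ≈ 5.292 μg/mL.
Regimen B: f = (1/2)^(27/25) ≈ 0.4730; Cmin,ss = (459/238)·f/(1−f) ≈ 1.731 μg/mL.
Difference ≈ 5.292 − 1.731 ≈ 3.561 μg/mL.

3.6 μg/mL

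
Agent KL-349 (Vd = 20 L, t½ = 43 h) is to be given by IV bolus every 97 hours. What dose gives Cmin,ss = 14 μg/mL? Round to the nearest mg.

τ/t½ = 97/43 ≈ 2.2558, so f = (1/2)^(97/43) ≈ 0.209379.
Cmin,ss = (D/Vd)·f/(1−f), so D = Cmin,ss·Vd·(1−f)/f.
D = 14 × 20 × (1−f)/f ≈ 14 × 20 × 3.77603 ≈ 1057.29 mg.

1057 mg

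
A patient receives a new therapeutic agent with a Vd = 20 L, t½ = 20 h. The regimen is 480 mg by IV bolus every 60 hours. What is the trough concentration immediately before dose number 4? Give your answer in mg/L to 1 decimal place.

f = (1/2)^(τ/t½) = (1/2)^(60/20) ≈ 0.1250.
C₀ = D/Vd = 480/20 ≈ 24.000 mg/L.
Before the 4th dose, 3 doses have been given. Superposition: Cmin = C₀·(f + f² + … + f^3).
≈ 24.000 × (0.1250 + 0.0156 + 0.0020) ≈ 24.000 × 0.1426 ≈ 3.422 mg/L.

3.4 mg/L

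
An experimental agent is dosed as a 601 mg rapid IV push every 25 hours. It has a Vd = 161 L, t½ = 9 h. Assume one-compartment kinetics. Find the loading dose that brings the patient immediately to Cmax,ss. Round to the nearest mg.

f = (1/2)^(25/9) ≈ 0.145816; accumulation ratio R = 1/(1−f) ≈ 1.17071.
Loading dose to hit Cmax,ss on first dose: D_load = D_maint·R ≈ 601 × 1.17071 ≈ 703.60 mg.

704 mg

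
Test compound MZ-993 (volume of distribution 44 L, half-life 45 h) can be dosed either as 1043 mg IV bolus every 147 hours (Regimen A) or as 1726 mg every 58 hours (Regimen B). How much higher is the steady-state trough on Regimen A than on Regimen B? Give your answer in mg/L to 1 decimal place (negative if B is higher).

Regimen A: f = (1/2)^(147/45) ≈ 0.1039; Cmin,ss = (1043/44)·f/(1−f) ≈ 2.748 mg/L.
Regimen B: f = (1/2)^(58/45) ≈ 0.4093; Cmin,ss = (1726/44)·f/(1−f) ≈ 27.181 mg/L.
Difference ≈ 2.748 − 27.181 ≈ -24.433 mg/L.

-24.4 mg/L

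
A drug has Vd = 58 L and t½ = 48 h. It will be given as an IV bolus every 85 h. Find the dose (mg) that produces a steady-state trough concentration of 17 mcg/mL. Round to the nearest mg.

2379 mg

τ/t½ = 85/48 ≈ 1.7708, so f = (1/2)^(85/48) ≈ 0.293039.
Cmin,ss = (D/Vd)·f/(1−f), so D = Cmin,ss·Vd·(1−f)/f.
D = 17 × 58 × (1−f)/f ≈ 17 × 58 × 2.41252 ≈ 2378.74 mg.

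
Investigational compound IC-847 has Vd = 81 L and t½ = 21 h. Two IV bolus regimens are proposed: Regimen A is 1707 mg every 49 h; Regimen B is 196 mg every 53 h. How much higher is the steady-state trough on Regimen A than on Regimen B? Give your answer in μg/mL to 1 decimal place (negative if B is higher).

4.7 μg/mL

Regimen A: f = (1/2)^(49/21) ≈ 0.1984; Cmin,ss = (1707/81)·f/(1−f) ≈ 5.216 μg/mL.
Regimen B: f = (1/2)^(53/21) ≈ 0.1739; Cmin,ss = (196/81)·f/(1−f) ≈ 0.509 μg/mL.
Difference ≈ 5.216 − 0.509 ≈ 4.707 μg/mL.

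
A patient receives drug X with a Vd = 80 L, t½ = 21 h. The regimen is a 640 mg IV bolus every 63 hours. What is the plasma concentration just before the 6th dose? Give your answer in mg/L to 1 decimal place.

1.1 mg/L

f = (1/2)^(τ/t½) = (1/2)^(63/21) ≈ 0.1250.
C₀ = D/Vd = 640/80 ≈ 8.000 mg/L.
Before the 6th dose, 5 doses have been given. Superposition: Cmin = C₀·(f + f² + … + f^5).
≈ 8.000 × (0.1250 + 0.0156 + 0.0020 + 0.0002 + 0.0000) ≈ 8.000 × 0.1428 ≈ 1.142 mg/L.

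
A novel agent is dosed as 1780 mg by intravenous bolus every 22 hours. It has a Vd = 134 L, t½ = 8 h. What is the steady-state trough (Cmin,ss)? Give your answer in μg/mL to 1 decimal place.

k = ln2/t½ = ln2/8 ≈ 0.086643 h⁻¹; fraction remaining f = e^(−kτ) = e^(−0.086643×22) ≈ 0.1487.
Accumulation ratio R = 1/(1 − f) ≈ 1/0.8513 ≈ 1.1747.
Single-dose peak C₀ = D/Vd = 1780/134 ≈ 13.284 μg/mL.
Cmax,ss = C₀/(1 − f) ≈ 13.284/0.8513 ≈ 15.604 μg/mL.
One interval later, Cmin,ss = Cmax,ss·e^(−kτ) ≈ 15.604 × 0.1487 ≈ 2.320 μg/mL.

2.3 μg/mL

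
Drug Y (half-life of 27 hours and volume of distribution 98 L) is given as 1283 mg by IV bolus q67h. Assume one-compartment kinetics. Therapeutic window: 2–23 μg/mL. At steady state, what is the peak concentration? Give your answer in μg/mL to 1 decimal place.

15.9 μg/mL

τ/t½ = 67/27 ≈ 2.4815, so fraction remaining f = (1/2)^(67/27) ≈ 0.1791.
At steady state, accumulation factor R = 1/(1 − e^(−kτ)) ≈ 1.2182.
Single-dose peak C₀ = D/Vd = 1283/98 ≈ 13.092 μg/mL.
Cmax,ss = C₀/(1 − f) ≈ 13.092/0.8209 ≈ 15.948 μg/mL.
Peak 15.9 μg/mL vs MTC 23 μg/mL: below toxic threshold.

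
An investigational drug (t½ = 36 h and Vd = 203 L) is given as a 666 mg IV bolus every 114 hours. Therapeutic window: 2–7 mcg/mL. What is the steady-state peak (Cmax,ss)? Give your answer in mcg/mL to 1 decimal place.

3.7 mcg/mL

Over one 114-h interval, 114/36 ≈ 3.1667 half-lives elapse, leaving f ≈ 0.1114 of each dose.
Accumulation ratio R = 1/(1 − f) ≈ 1/0.8886 ≈ 1.1254.
Single-dose peak C₀ = D/Vd = 666/203 ≈ 3.281 mcg/mL.
Steady-state peak Cmax,ss = C₀·R ≈ 3.281 × 1.1254 ≈ 3.692 mcg/mL.
Peak 3.7 mcg/mL vs MTC 7 mcg/mL: below toxic threshold.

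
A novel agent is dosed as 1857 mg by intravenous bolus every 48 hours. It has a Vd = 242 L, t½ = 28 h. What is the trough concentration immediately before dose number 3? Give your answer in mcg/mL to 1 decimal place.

3.1 mcg/mL

f = (1/2)^(τ/t½) = (1/2)^(48/28) ≈ 0.3048.
C₀ = D/Vd = 1857/242 ≈ 7.674 mcg/mL.
Before the 3rd dose, 2 doses have been given. Superposition: Cmin = C₀·(f + f²).
≈ 7.674 × (0.3048 + 0.0929) ≈ 7.674 × 0.3977 ≈ 3.052 mcg/mL.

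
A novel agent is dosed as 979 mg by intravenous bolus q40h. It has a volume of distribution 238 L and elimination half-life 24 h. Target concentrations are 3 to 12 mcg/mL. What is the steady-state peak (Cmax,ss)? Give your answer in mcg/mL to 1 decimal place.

τ/t½ = 40/24 ≈ 1.6667, so fraction remaining f = (1/2)^(40/24) ≈ 0.3150.
At steady state, accumulation factor R = 1/(1 − e^(−kτ)) ≈ 1.4599.
Single-dose peak C₀ = D/Vd = 979/238 ≈ 4.113 mcg/mL.
Steady-state peak Cmax,ss = C₀·R ≈ 4.113 × 1.4599 ≈ 6.005 mcg/mL.
Peak 6.0 mcg/mL vs MTC 12 mcg/mL: below toxic threshold.

6.0 mcg/mL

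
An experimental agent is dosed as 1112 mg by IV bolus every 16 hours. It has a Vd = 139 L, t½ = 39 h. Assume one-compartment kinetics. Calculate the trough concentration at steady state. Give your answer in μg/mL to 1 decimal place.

Over one 16-h interval, 16/39 ≈ 0.41026 half-lives elapse, leaving f ≈ 0.7525 of each dose.
Single-dose peak C₀ = D/Vd = 1112/139 ≈ 8.000 μg/mL.
Steady-state trough Cmin,ss = C₀·f/(1−f) ≈ 8.000 × 0.7525/0.2475 ≈ 24.323 μg/mL.

24.3 μg/mL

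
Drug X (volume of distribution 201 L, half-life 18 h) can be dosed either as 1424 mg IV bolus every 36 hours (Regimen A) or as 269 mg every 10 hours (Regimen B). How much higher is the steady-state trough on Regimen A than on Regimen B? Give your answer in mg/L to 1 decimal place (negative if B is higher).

-0.5 mg/L

Regimen A: f = (1/2)^(36/18) ≈ 0.2500; Cmin,ss = (1424/201)·f/(1−f) ≈ 2.362 mg/L.
Regimen B: f = (1/2)^(10/18) ≈ 0.6804; Cmin,ss = (269/201)·f/(1−f) ≈ 2.849 mg/L.
Difference ≈ 2.362 − 2.849 ≈ -0.487 mg/L.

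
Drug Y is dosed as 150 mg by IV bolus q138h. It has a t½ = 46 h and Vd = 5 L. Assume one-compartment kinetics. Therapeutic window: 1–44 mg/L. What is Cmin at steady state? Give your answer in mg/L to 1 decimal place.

4.3 mg/L

The dosing interval is 3 half-lives, so f = 2^(−3) = 0.125.
Accumulation ratio R = 1/(1 − f) = 1/0.875 = 8/7.
Single-dose peak C₀ = D/Vd = 150/5 = 30 mg/L.
Steady-state peak Cmax,ss = C₀·R = 30 × 8/7 ≈ 34.286 mg/L.
Steady-state trough Cmin,ss = Cmax,ss·f ≈ 34.286 × 0.125 ≈ 4.286 mg/L.
Trough 4.3 mg/L vs MEC 1 mg/L: adequate.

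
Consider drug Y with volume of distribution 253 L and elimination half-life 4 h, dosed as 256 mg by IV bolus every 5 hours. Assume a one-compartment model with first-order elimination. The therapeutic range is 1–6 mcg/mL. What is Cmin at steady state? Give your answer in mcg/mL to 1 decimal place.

τ/t½ = 5/4 ≈ 1.25, so fraction remaining f = (1/2)^(5/4) ≈ 0.4204.
Single-dose peak C₀ = D/Vd = 256/253 ≈ 1.012 mcg/mL.
Steady-state trough Cmin,ss = C₀·f/(1−f) ≈ 1.012 × 0.4204/0.5796 ≈ 0.734 mcg/mL.
Trough 0.7 mcg/mL vs MEC 1 mcg/mL: subtherapeutic.

0.7 mcg/mL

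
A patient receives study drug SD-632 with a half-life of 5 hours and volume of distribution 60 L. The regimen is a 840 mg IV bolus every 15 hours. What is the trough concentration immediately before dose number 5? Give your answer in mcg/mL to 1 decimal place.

f = (1/2)^(τ/t½) = (1/2)^(15/5) ≈ 0.1250.
C₀ = D/Vd = 840/60 ≈ 14.000 mcg/mL.
Before the 5th dose, 4 doses have been given. Superposition: Cmin = C₀·(f + f² + … + f^4).
≈ 14.000 × (0.1250 + 0.0156 + 0.0020 + 0.0002) ≈ 14.000 × 0.1428 ≈ 1.999 mcg/mL.

2.0 mcg/mL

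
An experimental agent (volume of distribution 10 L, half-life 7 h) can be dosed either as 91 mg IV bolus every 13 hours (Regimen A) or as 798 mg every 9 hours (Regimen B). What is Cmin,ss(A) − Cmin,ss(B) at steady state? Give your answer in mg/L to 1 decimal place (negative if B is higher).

-52.0 mg/L

Regimen A: f = (1/2)^(13/7) ≈ 0.2760; Cmin,ss = (91/10)·f/(1−f) ≈ 3.469 mg/L.
Regimen B: f = (1/2)^(9/7) ≈ 0.4102; Cmin,ss = (798/10)·f/(1−f) ≈ 55.500 mg/L.
Difference ≈ 3.469 − 55.500 ≈ -52.031 mg/L.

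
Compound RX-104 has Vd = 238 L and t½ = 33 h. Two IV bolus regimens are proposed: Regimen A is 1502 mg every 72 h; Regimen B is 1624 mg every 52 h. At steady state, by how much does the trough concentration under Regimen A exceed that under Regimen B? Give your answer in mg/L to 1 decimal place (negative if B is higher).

Regimen A: f = (1/2)^(72/33) ≈ 0.2204; Cmin,ss = (1502/238)·f/(1−f) ≈ 1.784 mg/L.
Regimen B: f = (1/2)^(52/33) ≈ 0.3355; Cmin,ss = (1624/238)·f/(1−f) ≈ 3.445 mg/L.
Difference ≈ 1.784 − 3.445 ≈ -1.661 mg/L.

-1.7 mg/L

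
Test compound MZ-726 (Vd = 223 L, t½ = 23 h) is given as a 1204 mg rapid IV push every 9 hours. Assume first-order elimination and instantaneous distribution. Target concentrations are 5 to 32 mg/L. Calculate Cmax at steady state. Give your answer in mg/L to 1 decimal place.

22.7 mg/L

τ/t½ = 9/23 ≈ 0.3913, so fraction remaining f = (1/2)^(9/23) ≈ 0.7624.
At steady state, accumulation factor R = 1/(1 − e^(−kτ)) ≈ 4.2088.
Single-dose peak C₀ = D/Vd = 1204/223 ≈ 5.399 mg/L.
Cmax,ss = C₀/(1 − f) ≈ 5.399/0.2376 ≈ 22.723 mg/L.
Peak 22.7 mg/L vs MTC 32 mg/L: below toxic threshold.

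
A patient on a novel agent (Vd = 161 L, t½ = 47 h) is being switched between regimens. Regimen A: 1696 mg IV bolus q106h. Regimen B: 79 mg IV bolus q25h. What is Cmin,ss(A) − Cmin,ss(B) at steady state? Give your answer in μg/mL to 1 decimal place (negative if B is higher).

1.7 μg/mL

Regimen A: f = (1/2)^(106/47) ≈ 0.2095; Cmin,ss = (1696/161)·f/(1−f) ≈ 2.792 μg/mL.
Regimen B: f = (1/2)^(25/47) ≈ 0.6916; Cmin,ss = (79/161)·f/(1−f) ≈ 1.100 μg/mL.
Difference ≈ 2.792 − 1.100 ≈ 1.692 μg/mL.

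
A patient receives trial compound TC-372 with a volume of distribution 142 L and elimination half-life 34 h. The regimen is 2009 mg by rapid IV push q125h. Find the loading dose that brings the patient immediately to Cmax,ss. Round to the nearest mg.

f = (1/2)^(125/34) ≈ 0.078212; accumulation ratio R = 1/(1−f) ≈ 1.08485.
Loading dose to hit Cmax,ss on first dose: D_load = D_maint·R ≈ 2009 × 1.08485 ≈ 2179.46 mg.

2179 mg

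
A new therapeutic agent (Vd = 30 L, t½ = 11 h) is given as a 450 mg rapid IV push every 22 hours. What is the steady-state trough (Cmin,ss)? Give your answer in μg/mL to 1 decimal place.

5.0 μg/mL

The dosing interval is 2 half-lives, so f = 2^(−2) = 0.25.
Accumulation ratio R = 1/(1 − f) = 1/0.75 = 4/3.
Single-dose peak C₀ = D/Vd = 450/30 = 15 μg/mL.
Steady-state peak Cmax,ss = C₀·R = 15 × 4/3 ≈ 20.000 μg/mL.
Steady-state trough Cmin,ss = Cmax,ss·f ≈ 20.000 × 0.25 ≈ 5.000 μg/mL.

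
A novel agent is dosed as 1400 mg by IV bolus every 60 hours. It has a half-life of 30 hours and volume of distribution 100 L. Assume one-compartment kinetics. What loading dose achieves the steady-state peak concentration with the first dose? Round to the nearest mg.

1867 mg

f = (1/2)^(60/30) ≈ 0.250000; accumulation ratio R = 1/(1−f) ≈ 1.33333.
Loading dose to hit Cmax,ss on first dose: D_load = D_maint·R ≈ 1400 × 1.33333 ≈ 1866.66 mg.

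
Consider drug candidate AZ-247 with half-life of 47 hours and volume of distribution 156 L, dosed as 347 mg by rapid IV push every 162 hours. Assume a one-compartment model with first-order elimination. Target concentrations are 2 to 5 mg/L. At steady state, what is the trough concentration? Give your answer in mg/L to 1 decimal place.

Over one 162-h interval, 162/47 ≈ 3.4468 half-lives elapse, leaving f ≈ 0.0917 of each dose.
At steady state, accumulation factor R = 1/(1 − e^(−kτ)) ≈ 1.1010.
Each bolus raises the concentration by D/Vd = 347/156 ≈ 2.224 mg/L.
Steady-state peak Cmax,ss = C₀·R ≈ 2.224 × 1.1010 ≈ 2.449 mg/L.
Steady-state trough Cmin,ss = Cmax,ss·f ≈ 2.449 × 0.0917 ≈ 0.225 mg/L.
Trough 0.2 mg/L vs MEC 2 mg/L: subtherapeutic.

0.2 mg/L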